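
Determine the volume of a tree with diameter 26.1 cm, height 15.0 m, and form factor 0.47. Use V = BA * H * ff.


(D/200)^2 = (26.1/200)^2 = 0.1305^2 = 0.01703025
BA = 3.141593 * 0.01703025 = 0.0535021 m^2
V = 0.0535021 * 15.0 * 0.47 = 0.377190 ≈ 0.377 m^3

0.377 m^3


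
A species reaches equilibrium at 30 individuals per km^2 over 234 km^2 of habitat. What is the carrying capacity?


K = 30 * 234 = 7020 individuals

7020 individuals


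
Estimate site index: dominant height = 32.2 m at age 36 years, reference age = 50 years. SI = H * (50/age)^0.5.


50/36 = 1.38889
(1.38889)^0.5 = 1.17851
SI = 32.2 * 1.17851 = 37.9480 ≈ 37.9 m

37.9 m


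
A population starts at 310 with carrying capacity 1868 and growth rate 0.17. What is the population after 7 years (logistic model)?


(K - N0)/N0 = (1868 - 310)/310 = 1558/310 = 5.02581
r*t = 0.17 * 7 = 1.19; exp(-1.19) = 0.304221
5.02581 * 0.304221 = 1.52896
1 + 1.52896 = 2.52896
N = 1868 / 2.52896 = 738.644 ≈ 739

739


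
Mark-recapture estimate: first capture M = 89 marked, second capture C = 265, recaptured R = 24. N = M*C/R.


N = M * C / R = 89 * 265 / 24 = 23585 / 24 = 982.71 ≈ 983

983 individuals


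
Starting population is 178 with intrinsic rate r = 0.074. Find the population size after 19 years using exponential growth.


r*t = 0.074 * 19 = 1.406
exp(1.406) = 4.07960
N = 178 * 4.07960 = 726.169 ≈ 726

726


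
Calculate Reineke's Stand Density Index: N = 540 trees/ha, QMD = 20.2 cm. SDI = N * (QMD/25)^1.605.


QMD/25 = 20.2/25 = 0.808
(0.808)^1.605 = exp(1.605 * ln(0.808)) = exp(1.605 * (-0.213193)) = exp(-0.342175) = 0.710224
SDI = 540 * 0.710224 = 383.521 ≈ 384

384


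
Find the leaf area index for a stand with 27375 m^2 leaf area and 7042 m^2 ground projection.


LAI = 27375 / 7042 = 3.8874 ≈ 3.89

3.89


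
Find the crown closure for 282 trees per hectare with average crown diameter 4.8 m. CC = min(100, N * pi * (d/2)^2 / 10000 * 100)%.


(d/2)^2 = (4.8/2)^2 = 2.4^2 = 5.76
Crown area = 3.141593 * 5.76 = 18.0956 m^2
N * area / 10000 * 100 = 282 * 18.0956 / 10000 * 100 = 51.0296
CC = min(100, 51.0296) = 51.0296 ≈ 51.0%

51.0%


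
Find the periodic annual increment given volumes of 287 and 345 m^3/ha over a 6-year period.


PAI = (V2 - V1) / period = (345 - 287) / 6 = 58 / 6 = 9.6667 ≈ 9.67 m^3/ha/yr

9.67 m^3/ha/yr


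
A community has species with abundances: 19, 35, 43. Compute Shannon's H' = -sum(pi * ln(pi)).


Total N = 19 + 35 + 43 = 97
Per-species terms:
  p = 19/97 = 0.195876; ln(p) = -1.630273; p*ln(p) = 0.195876 * (-1.630273) = -0.319331
  p = 35/97 = 0.360825; ln(p) = -1.019362; p*ln(p) = 0.360825 * (-1.019362) = -0.367811
  p = 43/97 = 0.443299; ln(p) = -0.813511; p*ln(p) = 0.443299 * (-0.813511) = -0.360629
sum(p*ln(p)) = (-0.319331) + (-0.367811) + (-0.360629) = -1.047771
H' = -(-1.047771) = 1.047771 ≈ 1.0478

1.0478


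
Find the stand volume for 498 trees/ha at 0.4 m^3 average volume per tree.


V_stand = 498 * 0.4 = 199.2 m^3/ha

199.2 m^3/ha


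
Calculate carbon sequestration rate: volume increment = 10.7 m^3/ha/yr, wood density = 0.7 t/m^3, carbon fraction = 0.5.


C = 10.7 * 0.7 * 0.5 = 3.745 ≈ 3.75 t C/ha/yr

3.75 t C/ha/yr


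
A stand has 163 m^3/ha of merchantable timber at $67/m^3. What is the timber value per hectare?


Value = 163 * 67 = $10921/ha

$10921/ha


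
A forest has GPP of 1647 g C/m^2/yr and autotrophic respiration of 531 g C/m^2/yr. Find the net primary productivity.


NPP = GPP - Ra = 1647 - 531 = 1116 g C/m^2/yr

1116 g C/m^2/yr


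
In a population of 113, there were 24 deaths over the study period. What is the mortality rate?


Mortality rate = 24 / 113 = 0.212389 ≈ 0.2124

0.2124


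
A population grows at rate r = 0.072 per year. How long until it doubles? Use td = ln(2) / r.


td = ln(2) / 0.072 = 0.693147 / 0.072 = 9.62704 ≈ 9.6 years

9.6 years


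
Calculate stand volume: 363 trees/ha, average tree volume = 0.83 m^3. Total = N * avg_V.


V_stand = 363 * 0.83 = 301.29 ≈ 301.3 m^3/ha

301.3 m^3/ha


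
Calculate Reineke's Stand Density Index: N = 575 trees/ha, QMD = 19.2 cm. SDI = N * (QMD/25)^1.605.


QMD/25 = 19.2/25 = 0.768
(0.768)^1.605 = exp(1.605 * ln(0.768)) = exp(1.605 * (-0.263966)) = exp(-0.423665) = 0.654643
SDI = 575 * 0.654643 = 376.420 ≈ 376

376


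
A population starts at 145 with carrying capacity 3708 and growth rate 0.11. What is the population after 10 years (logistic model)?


(K - N0)/N0 = (3708 - 145)/145 = 3563/145 = 24.5724
r*t = 0.11 * 10 = 1.1; exp(-1.1) = 0.332871
24.5724 * 0.332871 = 8.17944
1 + 8.17944 = 9.17944
N = 3708 / 9.17944 = 403.946 ≈ 404

404


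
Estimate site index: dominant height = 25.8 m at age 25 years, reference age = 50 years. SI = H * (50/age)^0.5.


50/25 = 2.00000
(2.00000)^0.5 = 1.41421
SI = 25.8 * 1.41421 = 36.4866 ≈ 36.5 m

36.5 m


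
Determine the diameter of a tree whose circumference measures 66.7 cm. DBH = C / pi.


DBH = C / pi = 66.7 / 3.141593 = 21.2313 ≈ 21.23 cm

21.23 cm


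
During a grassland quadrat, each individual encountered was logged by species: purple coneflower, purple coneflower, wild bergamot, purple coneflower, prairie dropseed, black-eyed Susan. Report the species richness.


Total individuals logged = 6
Distinct species (count of individuals): purple coneflower (3), wild bergamot (1), prairie dropseed (1), black-eyed Susan (1)
Species richness = number of distinct species = 4

4


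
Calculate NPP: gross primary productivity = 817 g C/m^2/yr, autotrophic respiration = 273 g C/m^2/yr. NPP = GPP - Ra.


NPP = GPP - Ra = 817 - 273 = 544 g C/m^2/yr

544 g C/m^2/yr


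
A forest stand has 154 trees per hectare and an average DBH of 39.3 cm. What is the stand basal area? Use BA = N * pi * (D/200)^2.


(D/200)^2 = (39.3/200)^2 = 0.1965^2 = 0.03861225
Individual BA = 3.141593 * 0.03861225 = 0.121304 m^2
Stand BA = 154 * 0.121304 = 18.6808 ≈ 18.68 m^2/ha

18.68 m^2/ha


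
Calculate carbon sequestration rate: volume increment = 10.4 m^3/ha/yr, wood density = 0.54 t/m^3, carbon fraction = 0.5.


C = 10.4 * 0.54 * 0.5 = 2.808 ≈ 2.81 t C/ha/yr

2.81 t C/ha/yr


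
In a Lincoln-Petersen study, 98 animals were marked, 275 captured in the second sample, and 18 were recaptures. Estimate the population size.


N = M * C / R = 98 * 275 / 18 = 26950 / 18 = 1497.22 ≈ 1497

1497 individuals


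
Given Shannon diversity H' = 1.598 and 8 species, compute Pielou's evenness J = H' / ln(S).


ln(8) = 2.07944
J = H' / ln(S) = 1.598 / 2.07944 = 0.768476 ≈ 0.7685

0.7685


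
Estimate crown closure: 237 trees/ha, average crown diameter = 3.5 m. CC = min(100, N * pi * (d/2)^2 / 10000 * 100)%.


(d/2)^2 = (3.5/2)^2 = 1.75^2 = 3.0625
Crown area = 3.141593 * 3.0625 = 9.62113 m^2
N * area / 10000 * 100 = 237 * 9.62113 / 10000 * 100 = 22.8021
CC = min(100, 22.8021) = 22.8021 ≈ 22.8%

22.8%


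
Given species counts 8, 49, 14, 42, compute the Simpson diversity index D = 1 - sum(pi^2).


Total N = 8 + 49 + 14 + 42 = 113
Per-species terms:
  p = 8/113 = 0.070796; p^2 = 0.070796^2 = 0.005012
  p = 49/113 = 0.433628; p^2 = 0.433628^2 = 0.188033
  p = 14/113 = 0.123894; p^2 = 0.123894^2 = 0.015350
  p = 42/113 = 0.371681; p^2 = 0.371681^2 = 0.138147
sum(p^2) = 0.005012 + 0.188033 + 0.015350 + 0.138147 = 0.346542
D = 1 - 0.346542 = 0.653458 ≈ 0.6535

0.6535


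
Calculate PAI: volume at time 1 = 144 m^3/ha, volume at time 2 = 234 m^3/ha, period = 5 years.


PAI = (V2 - V1) / period = (234 - 144) / 5 = 90 / 5 = 18.00 m^3/ha/yr

18.00 m^3/ha/yr


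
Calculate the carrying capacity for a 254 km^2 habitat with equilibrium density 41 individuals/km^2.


K = 41 * 254 = 10414 individuals

10414 individuals


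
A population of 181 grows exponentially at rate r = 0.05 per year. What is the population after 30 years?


r*t = 0.05 * 30 = 1.5
exp(1.5) = 4.48169
N = 181 * 4.48169 = 811.186 ≈ 811

811


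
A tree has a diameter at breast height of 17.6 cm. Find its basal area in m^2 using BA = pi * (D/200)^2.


D/200 = 17.6/200 = 0.088 m
(D/200)^2 = 0.088^2 = 0.007744
BA = 3.141593 * 0.007744 = 0.0243285 ≈ 0.0243 m^2

0.0243 m^2


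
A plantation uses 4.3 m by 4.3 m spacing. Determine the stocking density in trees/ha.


N = 10000 / 4.3^2 = 10000 / 18.49 = 540.833 ≈ 541 trees/ha

541 trees/ha


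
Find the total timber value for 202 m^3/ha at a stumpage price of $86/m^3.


Value = 202 * 86 = $17372/ha

$17372/ha


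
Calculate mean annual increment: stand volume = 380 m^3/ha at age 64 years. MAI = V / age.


MAI = 380 / 64 = 5.9375 ≈ 5.94 m^3/ha/yr

5.94 m^3/ha/yr


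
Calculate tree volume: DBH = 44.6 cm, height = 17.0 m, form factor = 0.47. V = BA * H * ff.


(D/200)^2 = (44.6/200)^2 = 0.223^2 = 0.049729
BA = 3.141593 * 0.049729 = 0.156228 m^2
V = 0.156228 * 17.0 * 0.47 = 1.24826 ≈ 1.248 m^3

1.248 m^3


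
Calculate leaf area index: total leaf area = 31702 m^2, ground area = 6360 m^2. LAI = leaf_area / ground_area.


LAI = 31702 / 6360 = 4.9846 ≈ 4.98

4.98


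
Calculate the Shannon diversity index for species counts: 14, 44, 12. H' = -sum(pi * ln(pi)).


Total N = 14 + 44 + 12 = 70
Per-species terms:
  p = 14/70 = 0.200000; ln(p) = -1.609438; p*ln(p) = 0.200000 * (-1.609438) = -0.321888
  p = 44/70 = 0.628571; ln(p) = -0.464306; p*ln(p) = 0.628571 * (-0.464306) = -0.291849
  p = 12/70 = 0.171429; ln(p) = -1.763586; p*ln(p) = 0.171429 * (-1.763586) = -0.302330
sum(p*ln(p)) = (-0.321888) + (-0.291849) + (-0.302330) = -0.916067
H' = -(-0.916067) = 0.916067 ≈ 0.9161

0.9161


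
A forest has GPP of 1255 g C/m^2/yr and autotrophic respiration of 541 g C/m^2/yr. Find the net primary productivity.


NPP = GPP - Ra = 1255 - 541 = 714 g C/m^2/yr

714 g C/m^2/yr


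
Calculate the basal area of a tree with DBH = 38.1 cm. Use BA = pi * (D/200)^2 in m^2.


D/200 = 38.1/200 = 0.1905 m
(D/200)^2 = 0.1905^2 = 0.03629025
BA = 3.141593 * 0.03629025 = 0.114009 ≈ 0.1140 m^2

0.1140 m^2


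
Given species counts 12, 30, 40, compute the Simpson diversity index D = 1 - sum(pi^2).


Total N = 12 + 30 + 40 = 82
Per-species terms:
  p = 12/82 = 0.146341; p^2 = 0.146341^2 = 0.021416
  p = 30/82 = 0.365854; p^2 = 0.365854^2 = 0.133849
  p = 40/82 = 0.487805; p^2 = 0.487805^2 = 0.237954
sum(p^2) = 0.021416 + 0.133849 + 0.237954 = 0.393219
D = 1 - 0.393219 = 0.606781 ≈ 0.6068

0.6068


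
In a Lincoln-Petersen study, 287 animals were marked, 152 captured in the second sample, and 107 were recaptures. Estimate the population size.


N = M * C / R = 287 * 152 / 107 = 43624 / 107 = 407.70 ≈ 408

408 individuals


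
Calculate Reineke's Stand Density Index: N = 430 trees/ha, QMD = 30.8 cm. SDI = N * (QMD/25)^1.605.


QMD/25 = 30.8/25 = 1.232
(1.232)^1.605 = exp(1.605 * ln(1.232)) = exp(1.605 * 0.208639) = exp(0.334866) = 1.39775
SDI = 430 * 1.39775 = 601.033 ≈ 601

601


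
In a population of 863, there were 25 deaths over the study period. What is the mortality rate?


Mortality rate = 25 / 863 = 0.028969 ≈ 0.0290

0.0290


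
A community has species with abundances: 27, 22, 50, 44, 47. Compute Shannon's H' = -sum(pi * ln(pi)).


Total N = 27 + 22 + 50 + 44 + 47 = 190
Per-species terms:
  p = 27/190 = 0.142105; ln(p) = -1.951189; p*ln(p) = 0.142105 * (-1.951189) = -0.277274
  p = 22/190 = 0.115789; ln(p) = -2.155986; p*ln(p) = 0.115789 * (-2.155986) = -0.249639
  p = 50/190 = 0.263158; ln(p) = -1.335001; p*ln(p) = 0.263158 * (-1.335001) = -0.351316
  p = 44/190 = 0.231579; ln(p) = -1.462834; p*ln(p) = 0.231579 * (-1.462834) = -0.338762
  p = 47/190 = 0.247368; ln(p) = -1.396878; p*ln(p) = 0.247368 * (-1.396878) = -0.345543
sum(p*ln(p)) = (-0.277274) + (-0.249639) + (-0.351316) + (-0.338762) + (-0.345543) = -1.562534
H' = -(-1.562534) = 1.562534 ≈ 1.5625

1.5625


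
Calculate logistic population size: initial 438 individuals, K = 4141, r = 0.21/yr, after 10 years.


(K - N0)/N0 = (4141 - 438)/438 = 3703/438 = 8.45434
r*t = 0.21 * 10 = 2.1; exp(-2.1) = 0.122456
8.45434 * 0.122456 = 1.03528
1 + 1.03528 = 2.03528
N = 4141 / 2.03528 = 2034.61 ≈ 2035

2035


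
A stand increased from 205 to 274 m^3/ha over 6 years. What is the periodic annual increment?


PAI = (V2 - V1) / period = (274 - 205) / 6 = 69 / 6 = 11.50 m^3/ha/yr

11.50 m^3/ha/yr


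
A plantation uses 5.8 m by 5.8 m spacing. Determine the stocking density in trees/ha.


N = 10000 / 5.8^2 = 10000 / 33.64 = 297.265 ≈ 297 trees/ha

297 trees/ha


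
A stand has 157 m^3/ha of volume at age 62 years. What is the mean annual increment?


MAI = 157 / 62 = 2.5323 ≈ 2.53 m^3/ha/yr

2.53 m^3/ha/yr


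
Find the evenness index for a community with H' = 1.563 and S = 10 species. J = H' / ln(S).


ln(10) = 2.30259
J = H' / ln(S) = 1.563 / 2.30259 = 0.678801 ≈ 0.6788

0.6788


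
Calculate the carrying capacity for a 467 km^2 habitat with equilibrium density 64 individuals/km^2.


K = 64 * 467 = 29888 individuals

29888 individuals


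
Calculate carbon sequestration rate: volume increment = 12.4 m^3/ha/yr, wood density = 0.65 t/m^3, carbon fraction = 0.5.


C = 12.4 * 0.65 * 0.5 = 4.03 t C/ha/yr

4.03 t C/ha/yr


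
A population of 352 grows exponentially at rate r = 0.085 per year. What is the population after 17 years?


r*t = 0.085 * 17 = 1.445
exp(1.445) = 4.24185
N = 352 * 4.24185 = 1493.13 ≈ 1493

1493


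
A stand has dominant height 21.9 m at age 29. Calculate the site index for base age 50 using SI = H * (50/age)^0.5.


50/29 = 1.72414
(1.72414)^0.5 = 1.31307
SI = 21.9 * 1.31307 = 28.7562 ≈ 28.8 m

28.8 m


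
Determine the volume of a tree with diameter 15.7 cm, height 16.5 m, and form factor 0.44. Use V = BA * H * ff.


(D/200)^2 = (15.7/200)^2 = 0.0785^2 = 0.00616225
BA = 3.141593 * 0.00616225 = 0.0193593 m^2
V = 0.0193593 * 16.5 * 0.44 = 0.140549 ≈ 0.141 m^3

0.141 m^3


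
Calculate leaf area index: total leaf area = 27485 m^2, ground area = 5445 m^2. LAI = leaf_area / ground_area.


LAI = 27485 / 5445 = 5.0478 ≈ 5.05

5.05


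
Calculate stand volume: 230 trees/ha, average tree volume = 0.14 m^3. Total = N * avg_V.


V_stand = 230 * 0.14 = 32.2 m^3/ha

32.2 m^3/ha


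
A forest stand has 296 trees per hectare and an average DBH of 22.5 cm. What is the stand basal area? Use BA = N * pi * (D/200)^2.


(D/200)^2 = (22.5/200)^2 = 0.1125^2 = 0.01265625
Individual BA = 3.141593 * 0.01265625 = 0.0397608 m^2
Stand BA = 296 * 0.0397608 = 11.7692 ≈ 11.77 m^2/ha

11.77 m^2/ha


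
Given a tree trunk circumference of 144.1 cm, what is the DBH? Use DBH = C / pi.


DBH = C / pi = 144.1 / 3.141593 = 45.8684 ≈ 45.87 cm

45.87 cm


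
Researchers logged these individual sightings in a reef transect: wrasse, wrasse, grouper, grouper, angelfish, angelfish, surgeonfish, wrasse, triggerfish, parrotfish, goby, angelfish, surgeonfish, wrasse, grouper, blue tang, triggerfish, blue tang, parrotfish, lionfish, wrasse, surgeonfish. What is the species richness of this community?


Total individuals logged = 22
Distinct species (count of individuals): wrasse (5), grouper (3), angelfish (3), surgeonfish (3), triggerfish (2), parrotfish (2), goby (1), blue tang (2), lionfish (1)
Species richness = number of distinct species = 9

9


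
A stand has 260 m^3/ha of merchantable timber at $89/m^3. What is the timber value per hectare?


Value = 260 * 89 = $23140/ha

$23140/ha


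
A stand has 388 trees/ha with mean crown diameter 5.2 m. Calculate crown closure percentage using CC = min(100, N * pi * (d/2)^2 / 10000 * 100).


(d/2)^2 = (5.2/2)^2 = 2.6^2 = 6.76
Crown area = 3.141593 * 6.76 = 21.2372 m^2
N * area / 10000 * 100 = 388 * 21.2372 / 10000 * 100 = 82.4003
CC = min(100, 82.4003) = 82.4003 ≈ 82.4%

82.4%


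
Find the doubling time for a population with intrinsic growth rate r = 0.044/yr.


td = ln(2) / 0.044 = 0.693147 / 0.044 = 15.7533 ≈ 15.8 years

15.8 years


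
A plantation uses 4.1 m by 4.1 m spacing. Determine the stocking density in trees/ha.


N = 10000 / 4.1^2 = 10000 / 16.81 = 594.884 ≈ 595 trees/ha

595 trees/ha


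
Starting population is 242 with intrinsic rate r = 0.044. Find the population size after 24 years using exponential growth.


r*t = 0.044 * 24 = 1.056
exp(1.056) = 2.87485
N = 242 * 2.87485 = 695.714 ≈ 696

696


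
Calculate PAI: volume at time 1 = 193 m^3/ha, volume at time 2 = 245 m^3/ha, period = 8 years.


PAI = (V2 - V1) / period = (245 - 193) / 8 = 52 / 8 = 6.50 m^3/ha/yr

6.50 m^3/ha/yr


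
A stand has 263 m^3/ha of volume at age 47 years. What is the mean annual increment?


MAI = 263 / 47 = 5.5957 ≈ 5.60 m^3/ha/yr

5.60 m^3/ha/yr


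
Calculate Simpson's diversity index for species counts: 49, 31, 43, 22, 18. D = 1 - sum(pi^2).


Total N = 49 + 31 + 43 + 22 + 18 = 163
Per-species terms:
  p = 49/163 = 0.300613; p^2 = 0.300613^2 = 0.090368
  p = 31/163 = 0.190184; p^2 = 0.190184^2 = 0.036170
  p = 43/163 = 0.263804; p^2 = 0.263804^2 = 0.069593
  p = 22/163 = 0.134969; p^2 = 0.134969^2 = 0.018217
  p = 18/163 = 0.110429; p^2 = 0.110429^2 = 0.012195
sum(p^2) = 0.090368 + 0.036170 + 0.069593 + 0.018217 + 0.012195 = 0.226543
D = 1 - 0.226543 = 0.773457 ≈ 0.7735

0.7735


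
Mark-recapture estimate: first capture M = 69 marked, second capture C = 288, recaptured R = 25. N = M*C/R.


N = M * C / R = 69 * 288 / 25 = 19872 / 25 = 794.88 ≈ 795

795 individuals


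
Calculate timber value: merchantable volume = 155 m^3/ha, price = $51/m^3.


Value = 155 * 51 = $7905/ha

$7905/ha


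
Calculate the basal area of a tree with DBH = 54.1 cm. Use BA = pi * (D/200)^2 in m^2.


D/200 = 54.1/200 = 0.2705 m
(D/200)^2 = 0.2705^2 = 0.07317025
BA = 3.141593 * 0.07317025 = 0.229871 ≈ 0.2299 m^2

0.2299 m^2


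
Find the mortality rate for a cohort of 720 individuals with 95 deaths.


Mortality rate = 95 / 720 = 0.131944 ≈ 0.1319

0.1319


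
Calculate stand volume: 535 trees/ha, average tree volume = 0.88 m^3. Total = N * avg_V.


V_stand = 535 * 0.88 = 470.8 m^3/ha

470.8 m^3/ha


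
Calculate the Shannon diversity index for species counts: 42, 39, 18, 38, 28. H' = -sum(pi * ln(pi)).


Total N = 42 + 39 + 18 + 38 + 28 = 165
Per-species terms:
  p = 42/165 = 0.254545; ln(p) = -1.368278; p*ln(p) = 0.254545 * (-1.368278) = -0.348288
  p = 39/165 = 0.236364; ln(p) = -1.442382; p*ln(p) = 0.236364 * (-1.442382) = -0.340927
  p = 18/165 = 0.109091; ln(p) = -2.215573; p*ln(p) = 0.109091 * (-2.215573) = -0.241699
  p = 38/165 = 0.230303; ln(p) = -1.468359; p*ln(p) = 0.230303 * (-1.468359) = -0.338167
  p = 28/165 = 0.169697; ln(p) = -1.773741; p*ln(p) = 0.169697 * (-1.773741) = -0.300999
sum(p*ln(p)) = (-0.348288) + (-0.340927) + (-0.241699) + (-0.338167) + (-0.300999) = -1.570080
H' = -(-1.570080) = 1.570080 ≈ 1.5701

1.5701


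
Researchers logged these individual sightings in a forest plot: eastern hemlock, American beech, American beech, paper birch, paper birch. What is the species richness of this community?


Total individuals logged = 5
Distinct species (count of individuals): eastern hemlock (1), American beech (2), paper birch (2)
Species richness = number of distinct species = 3

3


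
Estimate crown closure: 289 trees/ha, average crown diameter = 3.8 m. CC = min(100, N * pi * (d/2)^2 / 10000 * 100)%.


(d/2)^2 = (3.8/2)^2 = 1.9^2 = 3.61
Crown area = 3.141593 * 3.61 = 11.3412 m^2
N * area / 10000 * 100 = 289 * 11.3412 / 10000 * 100 = 32.7761
CC = min(100, 32.7761) = 32.7761 ≈ 32.8%

32.8%


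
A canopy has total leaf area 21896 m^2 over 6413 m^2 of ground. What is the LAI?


LAI = 21896 / 6413 = 3.4143 ≈ 3.41

3.41


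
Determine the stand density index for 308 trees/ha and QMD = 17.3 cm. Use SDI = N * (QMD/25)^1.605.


QMD/25 = 17.3/25 = 0.692
(0.692)^1.605 = exp(1.605 * ln(0.692)) = exp(1.605 * (-0.368169)) = exp(-0.590911) = 0.553823
SDI = 308 * 0.553823 = 170.577 ≈ 171

171


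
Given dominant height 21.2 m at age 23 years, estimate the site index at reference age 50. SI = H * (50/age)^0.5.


50/23 = 2.17391
(2.17391)^0.5 = 1.47442
SI = 21.2 * 1.47442 = 31.2577 ≈ 31.3 m

31.3 m


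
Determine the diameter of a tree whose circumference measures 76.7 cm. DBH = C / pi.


DBH = C / pi = 76.7 / 3.141593 = 24.4144 ≈ 24.41 cm

24.41 cm


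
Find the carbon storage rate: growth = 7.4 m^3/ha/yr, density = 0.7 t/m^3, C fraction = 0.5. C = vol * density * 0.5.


C = 7.4 * 0.7 * 0.5 = 2.59 t C/ha/yr

2.59 t C/ha/yr


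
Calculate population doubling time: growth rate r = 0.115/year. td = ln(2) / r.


td = ln(2) / 0.115 = 0.693147 / 0.115 = 6.02737 ≈ 6.0 years

6.0 years


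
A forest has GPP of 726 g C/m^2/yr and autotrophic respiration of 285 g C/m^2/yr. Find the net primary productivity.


NPP = GPP - Ra = 726 - 285 = 441 g C/m^2/yr

441 g C/m^2/yr


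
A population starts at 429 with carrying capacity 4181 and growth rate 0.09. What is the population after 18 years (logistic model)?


(K - N0)/N0 = (4181 - 429)/429 = 3752/429 = 8.74592
r*t = 0.09 * 18 = 1.62; exp(-1.62) = 0.197899
8.74592 * 0.197899 = 1.73081
1 + 1.73081 = 2.73081
N = 4181 / 2.73081 = 1531.05 ≈ 1531

1531


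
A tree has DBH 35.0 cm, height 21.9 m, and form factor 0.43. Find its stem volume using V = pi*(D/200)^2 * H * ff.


(D/200)^2 = (35.0/200)^2 = 0.175^2 = 0.030625
BA = 3.141593 * 0.030625 = 0.0962113 m^2
V = 0.0962113 * 21.9 * 0.43 = 0.906022 ≈ 0.906 m^3

0.906 m^3


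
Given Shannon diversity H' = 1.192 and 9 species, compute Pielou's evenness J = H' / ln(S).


ln(9) = 2.19722
J = H' / ln(S) = 1.192 / 2.19722 = 0.542504 ≈ 0.5425

0.5425


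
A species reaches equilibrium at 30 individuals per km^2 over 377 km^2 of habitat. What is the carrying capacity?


K = 30 * 377 = 11310 individuals

11310 individuals


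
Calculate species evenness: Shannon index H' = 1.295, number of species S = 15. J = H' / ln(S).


ln(15) = 2.70805
J = H' / ln(S) = 1.295 / 2.70805 = 0.478204 ≈ 0.4782

0.4782


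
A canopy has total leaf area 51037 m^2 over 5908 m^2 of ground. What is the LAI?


LAI = 51037 / 5908 = 8.6386 ≈ 8.64

8.64


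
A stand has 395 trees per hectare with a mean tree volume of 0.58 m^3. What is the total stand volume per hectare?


V_stand = 395 * 0.58 = 229.1 m^3/ha

229.1 m^3/ha


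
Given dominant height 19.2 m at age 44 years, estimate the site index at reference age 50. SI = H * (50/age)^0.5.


50/44 = 1.13636
(1.13636)^0.5 = 1.06600
SI = 19.2 * 1.06600 = 20.4672 ≈ 20.5 m

20.5 m


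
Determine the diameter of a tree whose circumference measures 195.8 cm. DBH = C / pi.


DBH = C / pi = 195.8 / 3.141593 = 62.3251 ≈ 62.33 cm

62.33 cm


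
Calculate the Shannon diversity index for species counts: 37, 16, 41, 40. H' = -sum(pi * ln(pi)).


Total N = 37 + 16 + 41 + 40 = 134
Per-species terms:
  p = 37/134 = 0.276119; ln(p) = -1.286923; p*ln(p) = 0.276119 * (-1.286923) = -0.355344
  p = 16/134 = 0.119403; ln(p) = -2.125251; p*ln(p) = 0.119403 * (-2.125251) = -0.253761
  p = 41/134 = 0.305970; ln(p) = -1.184268; p*ln(p) = 0.305970 * (-1.184268) = -0.362350
  p = 40/134 = 0.298507; ln(p) = -1.208962; p*ln(p) = 0.298507 * (-1.208962) = -0.360884
sum(p*ln(p)) = (-0.355344) + (-0.253761) + (-0.362350) + (-0.360884) = -1.332339
H' = -(-1.332339) = 1.332339 ≈ 1.3323

1.3323


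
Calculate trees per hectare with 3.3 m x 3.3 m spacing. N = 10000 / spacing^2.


N = 10000 / 3.3^2 = 10000 / 10.89 = 918.274 ≈ 918 trees/ha

918 trees/ha


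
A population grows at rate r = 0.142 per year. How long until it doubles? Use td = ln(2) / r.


td = ln(2) / 0.142 = 0.693147 / 0.142 = 4.88132 ≈ 4.9 years

4.9 years


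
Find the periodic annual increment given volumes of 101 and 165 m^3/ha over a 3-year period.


PAI = (V2 - V1) / period = (165 - 101) / 3 = 64 / 3 = 21.3333 ≈ 21.33 m^3/ha/yr

21.33 m^3/ha/yr


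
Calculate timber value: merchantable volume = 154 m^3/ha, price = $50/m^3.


Value = 154 * 50 = $7700/ha

$7700/ha


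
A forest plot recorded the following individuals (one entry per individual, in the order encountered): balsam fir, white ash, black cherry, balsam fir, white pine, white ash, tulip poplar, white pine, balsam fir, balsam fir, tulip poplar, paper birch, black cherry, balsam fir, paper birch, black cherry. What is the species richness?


Total individuals logged = 16
Distinct species (count of individuals): balsam fir (5), white ash (2), black cherry (3), white pine (2), tulip poplar (2), paper birch (2)
Species richness = number of distinct species = 6

6


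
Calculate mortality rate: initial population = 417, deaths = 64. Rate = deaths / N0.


Mortality rate = 64 / 417 = 0.153477 ≈ 0.1535

0.1535


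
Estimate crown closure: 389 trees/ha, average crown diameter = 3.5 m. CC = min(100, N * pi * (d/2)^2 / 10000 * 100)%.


(d/2)^2 = (3.5/2)^2 = 1.75^2 = 3.0625
Crown area = 3.141593 * 3.0625 = 9.62113 m^2
N * area / 10000 * 100 = 389 * 9.62113 / 10000 * 100 = 37.4262
CC = min(100, 37.4262) = 37.4262 ≈ 37.4%

37.4%


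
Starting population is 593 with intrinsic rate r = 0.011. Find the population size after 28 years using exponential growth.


r*t = 0.011 * 28 = 0.308
exp(0.308) = 1.36070
N = 593 * 1.36070 = 806.895 ≈ 807

807


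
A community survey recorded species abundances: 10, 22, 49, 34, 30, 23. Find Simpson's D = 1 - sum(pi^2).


Total N = 10 + 22 + 49 + 34 + 30 + 23 = 168
Per-species terms:
  p = 10/168 = 0.059524; p^2 = 0.059524^2 = 0.003543
  p = 22/168 = 0.130952; p^2 = 0.130952^2 = 0.017148
  p = 49/168 = 0.291667; p^2 = 0.291667^2 = 0.085070
  p = 34/168 = 0.202381; p^2 = 0.202381^2 = 0.040958
  p = 30/168 = 0.178571; p^2 = 0.178571^2 = 0.031888
  p = 23/168 = 0.136905; p^2 = 0.136905^2 = 0.018743
sum(p^2) = 0.003543 + 0.017148 + 0.085070 + 0.040958 + 0.031888 + 0.018743 = 0.197350
D = 1 - 0.197350 = 0.802650 ≈ 0.8027

0.8027


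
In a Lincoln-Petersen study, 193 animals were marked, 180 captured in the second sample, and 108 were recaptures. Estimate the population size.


N = M * C / R = 193 * 180 / 108 = 34740 / 108 = 321.67 ≈ 322

322 individuals


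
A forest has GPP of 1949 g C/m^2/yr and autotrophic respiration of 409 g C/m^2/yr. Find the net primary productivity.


NPP = GPP - Ra = 1949 - 409 = 1540 g C/m^2/yr

1540 g C/m^2/yr


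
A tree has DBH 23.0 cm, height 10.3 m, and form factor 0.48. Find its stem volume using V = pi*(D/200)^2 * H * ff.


(D/200)^2 = (23.0/200)^2 = 0.115^2 = 0.013225
BA = 3.141593 * 0.013225 = 0.0415476 m^2
V = 0.0415476 * 10.3 * 0.48 = 0.205411 ≈ 0.205 m^3

0.205 m^3


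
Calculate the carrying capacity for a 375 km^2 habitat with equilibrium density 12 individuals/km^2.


K = 12 * 375 = 4500 individuals

4500 individuals


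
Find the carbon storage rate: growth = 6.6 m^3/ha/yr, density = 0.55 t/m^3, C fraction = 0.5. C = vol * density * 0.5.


C = 6.6 * 0.55 * 0.5 = 1.815 ≈ 1.82 t C/ha/yr

1.82 t C/ha/yr


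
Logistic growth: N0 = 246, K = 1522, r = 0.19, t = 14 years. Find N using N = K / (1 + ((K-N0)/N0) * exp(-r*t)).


(K - N0)/N0 = (1522 - 246)/246 = 1276/246 = 5.18699
r*t = 0.19 * 14 = 2.66; exp(-2.66) = 0.0699482
5.18699 * 0.0699482 = 0.362821
1 + 0.362821 = 1.36282
N = 1522 / 1.36282 = 1116.80 ≈ 1117

1117


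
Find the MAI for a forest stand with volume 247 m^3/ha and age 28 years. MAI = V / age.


MAI = 247 / 28 = 8.8214 ≈ 8.82 m^3/ha/yr

8.82 m^3/ha/yr


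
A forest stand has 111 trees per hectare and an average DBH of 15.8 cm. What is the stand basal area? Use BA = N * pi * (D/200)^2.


(D/200)^2 = (15.8/200)^2 = 0.079^2 = 0.006241
Individual BA = 3.141593 * 0.006241 = 0.0196067 m^2
Stand BA = 111 * 0.0196067 = 2.17634 ≈ 2.18 m^2/ha

2.18 m^2/ha


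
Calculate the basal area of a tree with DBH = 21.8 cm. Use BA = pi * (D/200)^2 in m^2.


D/200 = 21.8/200 = 0.109 m
(D/200)^2 = 0.109^2 = 0.011881
BA = 3.141593 * 0.011881 = 0.0373253 ≈ 0.0373 m^2

0.0373 m^2


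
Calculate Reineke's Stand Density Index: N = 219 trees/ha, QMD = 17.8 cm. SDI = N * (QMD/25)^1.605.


QMD/25 = 17.8/25 = 0.712
(0.712)^1.605 = exp(1.605 * ln(0.712)) = exp(1.605 * (-0.339677)) = exp(-0.545182) = 0.579736
SDI = 219 * 0.579736 = 126.962 ≈ 127

127


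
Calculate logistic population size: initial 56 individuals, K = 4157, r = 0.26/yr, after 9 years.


(K - N0)/N0 = (4157 - 56)/56 = 4101/56 = 73.2321
r*t = 0.26 * 9 = 2.34; exp(-2.34) = 0.0963276
73.2321 * 0.0963276 = 7.05427
1 + 7.05427 = 8.05427
N = 4157 / 8.05427 = 516.124 ≈ 516

516


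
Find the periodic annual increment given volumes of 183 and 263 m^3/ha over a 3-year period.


PAI = (V2 - V1) / period = (263 - 183) / 3 = 80 / 3 = 26.6667 ≈ 26.67 m^3/ha/yr

26.67 m^3/ha/yr


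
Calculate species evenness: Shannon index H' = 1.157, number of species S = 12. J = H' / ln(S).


ln(12) = 2.48491
J = H' / ln(S) = 1.157 / 2.48491 = 0.465610 ≈ 0.4656

0.4656


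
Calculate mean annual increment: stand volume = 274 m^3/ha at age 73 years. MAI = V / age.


MAI = 274 / 73 = 3.7534 ≈ 3.75 m^3/ha/yr

3.75 m^3/ha/yr


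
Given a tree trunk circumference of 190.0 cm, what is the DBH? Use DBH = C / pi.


DBH = C / pi = 190.0 / 3.141593 = 60.4789 ≈ 60.48 cm

60.48 cm


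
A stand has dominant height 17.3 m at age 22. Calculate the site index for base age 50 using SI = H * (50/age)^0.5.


50/22 = 2.27273
(2.27273)^0.5 = 1.50756
SI = 17.3 * 1.50756 = 26.0808 ≈ 26.1 m

26.1 m


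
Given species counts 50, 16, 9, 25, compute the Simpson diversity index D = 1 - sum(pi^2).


Total N = 50 + 16 + 9 + 25 = 100
Per-species terms:
  p = 50/100 = 0.500000; p^2 = 0.500000^2 = 0.250000
  p = 16/100 = 0.160000; p^2 = 0.160000^2 = 0.025600
  p = 9/100 = 0.090000; p^2 = 0.090000^2 = 0.008100
  p = 25/100 = 0.250000; p^2 = 0.250000^2 = 0.062500
sum(p^2) = 0.250000 + 0.025600 + 0.008100 + 0.062500 = 0.346200
D = 1 - 0.346200 = 0.653800 ≈ 0.6538

0.6538


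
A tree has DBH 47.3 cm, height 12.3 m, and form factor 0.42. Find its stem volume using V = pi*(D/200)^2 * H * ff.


(D/200)^2 = (47.3/200)^2 = 0.2365^2 = 0.05593225
BA = 3.141593 * 0.05593225 = 0.175716 m^2
V = 0.175716 * 12.3 * 0.42 = 0.907749 ≈ 0.908 m^3

0.908 m^3


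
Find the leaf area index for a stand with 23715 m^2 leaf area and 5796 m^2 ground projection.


LAI = 23715 / 5796 = 4.0916 ≈ 4.09

4.09


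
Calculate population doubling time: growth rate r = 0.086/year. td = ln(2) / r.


td = ln(2) / 0.086 = 0.693147 / 0.086 = 8.05985 ≈ 8.1 years

8.1 years


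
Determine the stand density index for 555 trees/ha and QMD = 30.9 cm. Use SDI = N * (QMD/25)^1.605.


QMD/25 = 30.9/25 = 1.236
(1.236)^1.605 = exp(1.605 * ln(1.236)) = exp(1.605 * 0.211880) = exp(0.340067) = 1.40504
SDI = 555 * 1.40504 = 779.797 ≈ 780

780


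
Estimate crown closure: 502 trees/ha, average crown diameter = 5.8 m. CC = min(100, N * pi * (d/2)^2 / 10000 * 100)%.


(d/2)^2 = (5.8/2)^2 = 2.9^2 = 8.41
Crown area = 3.141593 * 8.41 = 26.4208 m^2
N * area / 10000 * 100 = 502 * 26.4208 / 10000 * 100 = 132.632
CC = min(100, 132.632) = 100%

100%


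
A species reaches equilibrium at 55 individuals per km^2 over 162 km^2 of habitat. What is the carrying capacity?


K = 55 * 162 = 8910 individuals

8910 individuals


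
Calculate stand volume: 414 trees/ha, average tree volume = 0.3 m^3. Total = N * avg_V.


V_stand = 414 * 0.3 = 124.2 m^3/ha

124.2 m^3/ha


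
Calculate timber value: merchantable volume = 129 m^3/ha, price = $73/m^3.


Value = 129 * 73 = $9417/ha

$9417/ha


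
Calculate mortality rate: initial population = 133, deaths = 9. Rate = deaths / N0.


Mortality rate = 9 / 133 = 0.067669 ≈ 0.0677

0.0677


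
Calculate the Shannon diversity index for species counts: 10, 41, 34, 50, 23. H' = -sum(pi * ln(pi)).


Total N = 10 + 41 + 34 + 50 + 23 = 158
Per-species terms:
  p = 10/158 = 0.063291; ln(p) = -2.760012; p*ln(p) = 0.063291 * (-2.760012) = -0.174684
  p = 41/158 = 0.259494; ln(p) = -1.349022; p*ln(p) = 0.259494 * (-1.349022) = -0.350063
  p = 34/158 = 0.215190; ln(p) = -1.536234; p*ln(p) = 0.215190 * (-1.536234) = -0.330582
  p = 50/158 = 0.316456; ln(p) = -1.150571; p*ln(p) = 0.316456 * (-1.150571) = -0.364105
  p = 23/158 = 0.145570; ln(p) = -1.927098; p*ln(p) = 0.145570 * (-1.927098) = -0.280528
sum(p*ln(p)) = (-0.174684) + (-0.350063) + (-0.330582) + (-0.364105) + (-0.280528) = -1.499962
H' = -(-1.499962) = 1.499962 ≈ 1.5000

1.5000


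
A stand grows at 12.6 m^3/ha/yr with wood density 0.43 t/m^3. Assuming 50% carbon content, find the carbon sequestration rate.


C = 12.6 * 0.43 * 0.5 = 2.709 ≈ 2.71 t C/ha/yr

2.71 t C/ha/yr


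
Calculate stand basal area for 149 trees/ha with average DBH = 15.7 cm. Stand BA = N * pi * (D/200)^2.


(D/200)^2 = (15.7/200)^2 = 0.0785^2 = 0.00616225
Individual BA = 3.141593 * 0.00616225 = 0.0193593 m^2
Stand BA = 149 * 0.0193593 = 2.88454 ≈ 2.88 m^2/ha

2.88 m^2/ha


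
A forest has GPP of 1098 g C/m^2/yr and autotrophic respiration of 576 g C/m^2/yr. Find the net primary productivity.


NPP = GPP - Ra = 1098 - 576 = 522 g C/m^2/yr

522 g C/m^2/yr


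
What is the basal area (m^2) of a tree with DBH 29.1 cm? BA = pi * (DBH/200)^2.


D/200 = 29.1/200 = 0.1455 m
(D/200)^2 = 0.1455^2 = 0.02117025
BA = 3.141593 * 0.02117025 = 0.0665083 ≈ 0.0665 m^2

0.0665 m^2


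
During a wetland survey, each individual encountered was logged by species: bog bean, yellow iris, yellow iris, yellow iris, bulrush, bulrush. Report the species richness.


Total individuals logged = 6
Distinct species (count of individuals): bog bean (1), yellow iris (3), bulrush (2)
Species richness = number of distinct species = 3

3


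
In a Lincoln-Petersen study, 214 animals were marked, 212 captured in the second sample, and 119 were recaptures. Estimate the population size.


N = M * C / R = 214 * 212 / 119 = 45368 / 119 = 381.24 ≈ 381

381 individuals


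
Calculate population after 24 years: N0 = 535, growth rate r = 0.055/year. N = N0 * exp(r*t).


r*t = 0.055 * 24 = 1.32
exp(1.32) = 3.74342
N = 535 * 3.74342 = 2002.73 ≈ 2003

2003


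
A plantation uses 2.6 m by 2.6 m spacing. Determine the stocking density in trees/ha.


N = 10000 / 2.6^2 = 10000 / 6.76 = 1479.29 ≈ 1479 trees/ha

1479 trees/ha


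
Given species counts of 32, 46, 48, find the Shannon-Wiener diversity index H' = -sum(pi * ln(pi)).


Total N = 32 + 46 + 48 = 126
Per-species terms:
  p = 32/126 = 0.253968; ln(p) = -1.370547; p*ln(p) = 0.253968 * (-1.370547) = -0.348075
  p = 46/126 = 0.365079; ln(p) = -1.007642; p*ln(p) = 0.365079 * (-1.007642) = -0.367869
  p = 48/126 = 0.380952; ln(p) = -0.965082; p*ln(p) = 0.380952 * (-0.965082) = -0.367650
sum(p*ln(p)) = (-0.348075) + (-0.367869) + (-0.367650) = -1.083594
H' = -(-1.083594) = 1.083594 ≈ 1.0836

1.0836


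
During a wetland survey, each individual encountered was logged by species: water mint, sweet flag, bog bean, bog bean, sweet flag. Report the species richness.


Total individuals logged = 5
Distinct species (count of individuals): water mint (1), sweet flag (2), bog bean (2)
Species richness = number of distinct species = 3

3


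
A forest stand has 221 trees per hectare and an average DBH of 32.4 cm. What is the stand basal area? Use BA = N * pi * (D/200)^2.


(D/200)^2 = (32.4/200)^2 = 0.162^2 = 0.026244
Individual BA = 3.141593 * 0.026244 = 0.0824480 m^2
Stand BA = 221 * 0.0824480 = 18.2210 ≈ 18.22 m^2/ha

18.22 m^2/ha


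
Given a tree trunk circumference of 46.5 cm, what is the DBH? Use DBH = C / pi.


DBH = C / pi = 46.5 / 3.141593 = 14.8014 ≈ 14.80 cm

14.80 cm


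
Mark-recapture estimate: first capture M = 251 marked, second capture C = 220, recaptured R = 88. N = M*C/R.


N = M * C / R = 251 * 220 / 88 = 55220 / 88 = 627.50 ≈ 628

628 individuals


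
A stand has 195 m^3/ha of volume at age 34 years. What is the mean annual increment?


MAI = 195 / 34 = 5.7353 ≈ 5.74 m^3/ha/yr

5.74 m^3/ha/yr


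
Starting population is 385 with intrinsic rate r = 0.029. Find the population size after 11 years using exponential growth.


r*t = 0.029 * 11 = 0.319
exp(0.319) = 1.37575
N = 385 * 1.37575 = 529.664 ≈ 530

530


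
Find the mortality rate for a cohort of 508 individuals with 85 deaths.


Mortality rate = 85 / 508 = 0.167323 ≈ 0.1673

0.1673


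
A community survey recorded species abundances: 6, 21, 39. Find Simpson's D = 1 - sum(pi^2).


Total N = 6 + 21 + 39 = 66
Per-species terms:
  p = 6/66 = 0.090909; p^2 = 0.090909^2 = 0.008264
  p = 21/66 = 0.318182; p^2 = 0.318182^2 = 0.101240
  p = 39/66 = 0.590909; p^2 = 0.590909^2 = 0.349173
sum(p^2) = 0.008264 + 0.101240 + 0.349173 = 0.458677
D = 1 - 0.458677 = 0.541323 ≈ 0.5413

0.5413


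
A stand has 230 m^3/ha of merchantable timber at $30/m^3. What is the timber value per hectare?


Value = 230 * 30 = $6900/ha

$6900/ha


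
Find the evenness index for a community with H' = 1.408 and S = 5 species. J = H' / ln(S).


ln(5) = 1.60944
J = H' / ln(S) = 1.408 / 1.60944 = 0.874838 ≈ 0.8748

0.8748


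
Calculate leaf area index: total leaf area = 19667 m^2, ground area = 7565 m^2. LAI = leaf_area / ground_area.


LAI = 19667 / 7565 = 2.5997 ≈ 2.60

2.60


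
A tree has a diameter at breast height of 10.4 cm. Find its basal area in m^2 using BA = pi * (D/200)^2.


D/200 = 10.4/200 = 0.052 m
(D/200)^2 = 0.052^2 = 0.002704
BA = 3.141593 * 0.002704 = 0.00849487 ≈ 0.0085 m^2

0.0085 m^2


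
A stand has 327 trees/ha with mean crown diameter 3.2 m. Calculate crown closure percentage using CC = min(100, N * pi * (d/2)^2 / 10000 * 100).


(d/2)^2 = (3.2/2)^2 = 1.6^2 = 2.56
Crown area = 3.141593 * 2.56 = 8.04248 m^2
N * area / 10000 * 100 = 327 * 8.04248 / 10000 * 100 = 26.2989
CC = min(100, 26.2989) = 26.2989 ≈ 26.3%

26.3%


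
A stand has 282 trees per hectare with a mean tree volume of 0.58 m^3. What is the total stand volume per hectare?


V_stand = 282 * 0.58 = 163.56 ≈ 163.6 m^3/ha

163.6 m^3/ha


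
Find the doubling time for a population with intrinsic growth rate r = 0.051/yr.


td = ln(2) / 0.051 = 0.693147 / 0.051 = 13.5911 ≈ 13.6 years

13.6 years


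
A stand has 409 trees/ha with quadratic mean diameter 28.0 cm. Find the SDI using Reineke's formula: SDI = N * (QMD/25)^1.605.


QMD/25 = 28.0/25 = 1.12
(1.12)^1.605 = exp(1.605 * ln(1.12)) = exp(1.605 * 0.113329) = exp(0.181893) = 1.19949
SDI = 409 * 1.19949 = 490.591 ≈ 491

491


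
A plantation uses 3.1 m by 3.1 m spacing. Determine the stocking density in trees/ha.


N = 10000 / 3.1^2 = 10000 / 9.61 = 1040.58 ≈ 1041 trees/ha

1041 trees/ha


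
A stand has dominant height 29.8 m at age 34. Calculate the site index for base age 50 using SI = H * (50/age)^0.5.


50/34 = 1.47059
(1.47059)^0.5 = 1.21268
SI = 29.8 * 1.21268 = 36.1379 ≈ 36.1 m

36.1 m


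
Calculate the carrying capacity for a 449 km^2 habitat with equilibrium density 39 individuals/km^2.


K = 39 * 449 = 17511 individuals

17511 individuals


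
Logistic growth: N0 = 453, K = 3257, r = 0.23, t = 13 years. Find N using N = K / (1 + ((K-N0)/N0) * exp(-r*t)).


(K - N0)/N0 = (3257 - 453)/453 = 2804/453 = 6.18985
r*t = 0.23 * 13 = 2.99; exp(-2.99) = 0.0502874
6.18985 * 0.0502874 = 0.311271
1 + 0.311271 = 1.31127
N = 3257 / 1.31127 = 2483.85 ≈ 2484

2484


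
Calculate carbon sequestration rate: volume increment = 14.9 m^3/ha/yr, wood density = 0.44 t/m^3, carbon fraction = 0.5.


C = 14.9 * 0.44 * 0.5 = 3.278 ≈ 3.28 t C/ha/yr

3.28 t C/ha/yr
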